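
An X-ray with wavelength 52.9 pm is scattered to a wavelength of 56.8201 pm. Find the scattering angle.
128.00°

First find the wavelength shift:
Δλ = λ' - λ = 56.8201 - 52.9 = 3.9201 pm

Using Δλ = λ_C(1 - cos θ), with λ_C = h/(m_e·c) ≈ 2.42631024 pm:
cos θ = 1 - Δλ/λ_C
cos θ = 1 - 3.9201/2.42631024
cos θ = -0.615663

θ = arccos(-0.615663)
θ = 128.00°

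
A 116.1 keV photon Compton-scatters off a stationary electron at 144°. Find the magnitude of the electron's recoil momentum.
1.0099e-22 kg·m/s

The electron is initially at rest, so by conservation of momentum:
p⃗_e = p⃗₀ − p⃗'  (incident photon momentum minus scattered photon momentum)

Photon momentum magnitudes (p = h/λ = E/c):
λ₀ = hc/E₀ = 10.6791 pm → p₀ = h/λ₀ = 6.2047e-23 kg·m/s
Δλ = λ_C(1 − cos 144°) = 4.3892 pm
λ' = 15.0683 pm → p' = h/λ' = 4.3974e-23 kg·m/s

The scattered photon makes angle θ = 144° with the incident direction, so by the law of cosines:
|p⃗_e|² = p₀² + p'² − 2p₀p'cos θ
|p⃗_e|² = (6.2047e-23)² + (4.3974e-23)² − 2·6.2047e-23·4.3974e-23·cos(144°)
|p⃗_e| = 1.0099e-22 kg·m/s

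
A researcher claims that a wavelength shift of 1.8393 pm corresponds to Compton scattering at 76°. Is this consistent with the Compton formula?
Yes, consistent

Calculate the expected shift for θ = 76°:

Δλ_expected = λ_C(1 - cos(76°))
Δλ_expected = 2.4263 × (1 - cos(76°))
Δλ_expected = 2.4263 × 0.7581
Δλ_expected = 1.8393 pm

Given shift: 1.8393 pm
Expected shift: 1.8393 pm
Difference: 0.0000 pm

The values match. This is consistent with Compton scattering at the stated angle.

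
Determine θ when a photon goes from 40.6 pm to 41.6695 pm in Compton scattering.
56.00°

First find the wavelength shift:
Δλ = λ' - λ = 41.6695 - 40.6 = 1.0695 pm

Using Δλ = λ_C(1 - cos θ), with λ_C = h/(m_e·c) ≈ 2.42631024 pm:
cos θ = 1 - Δλ/λ_C
cos θ = 1 - 1.0695/2.42631024
cos θ = 0.559207

θ = arccos(0.559207)
θ = 56.00°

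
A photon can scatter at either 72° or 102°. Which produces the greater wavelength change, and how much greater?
102° produces the larger shift by a factor of 1.748

Calculate both shifts using Δλ = λ_C(1 - cos θ):

For θ₁ = 72°:
Δλ₁ = 2.4263 × (1 - cos(72°))
Δλ₁ = 2.4263 × 0.6910
Δλ₁ = 1.6765 pm

For θ₂ = 102°:
Δλ₂ = 2.4263 × (1 - cos(102°))
Δλ₂ = 2.4263 × 1.2079
Δλ₂ = 2.9308 pm

The 102° angle produces the larger shift.
Ratio: 2.9308/1.6765 = 1.748

(Intermediate values are shown rounded; full precision is carried through to the final answer.)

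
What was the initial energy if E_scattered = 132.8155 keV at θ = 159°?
266.9999 keV

Convert final energy to wavelength (hc ≈ 1239.842 keV·pm):
λ' = hc/E' = 1239.842 / 132.8155 = 9.3351 pm

Calculate the Compton shift:
Δλ = λ_C(1 - cos(159°))
Δλ = 2.4263 × (1 - cos(159°))
Δλ = 4.6915 pm

Initial wavelength:
λ = λ' - Δλ = 9.3351 - 4.6915 = 4.6436 pm

Initial energy:
E = hc/λ = 1239.842 / 4.6436 = 266.9999 keV

(Intermediate values are shown rounded; full precision is carried through to the final answer.)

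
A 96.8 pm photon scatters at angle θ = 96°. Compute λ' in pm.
99.4799 pm

Using the Compton scattering formula:
λ' = λ + Δλ = λ + λ_C(1 - cos θ)

Given:
- Initial wavelength λ = 96.8 pm
- Scattering angle θ = 96°
- Compton wavelength λ_C ≈ 2.4263 pm

Calculate the shift:
Δλ = 2.4263 × (1 - cos(96°))
Δλ = 2.4263 × 1.1045
Δλ = 2.6799 pm

Final wavelength:
λ' = 96.8 + 2.6799 = 99.4799 pm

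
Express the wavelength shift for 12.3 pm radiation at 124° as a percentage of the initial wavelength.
30.7568%

Calculate the Compton shift:
Δλ = λ_C(1 - cos(124°))
Δλ = 2.4263 × (1 - cos(124°))
Δλ = 2.4263 × 1.5592
Δλ = 3.7831 pm

Percentage change:
(Δλ/λ₀) × 100 = (3.7831/12.3) × 100
= 30.7568%

(Intermediate values are shown rounded; full precision is carried through to the final answer.)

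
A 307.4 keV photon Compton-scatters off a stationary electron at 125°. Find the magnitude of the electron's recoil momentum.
2.2364e-22 kg·m/s

The electron is initially at rest, so by conservation of momentum:
p⃗_e = p⃗₀ − p⃗'  (incident photon momentum minus scattered photon momentum)

Photon momentum magnitudes (p = h/λ = E/c):
λ₀ = hc/E₀ = 4.0333 pm → p₀ = h/λ₀ = 1.6428e-22 kg·m/s
Δλ = λ_C(1 − cos 125°) = 3.8180 pm
λ' = 7.8513 pm → p' = h/λ' = 8.4395e-23 kg·m/s

The scattered photon makes angle θ = 125° with the incident direction, so by the law of cosines:
|p⃗_e|² = p₀² + p'² − 2p₀p'cos θ
|p⃗_e|² = (1.6428e-22)² + (8.4395e-23)² − 2·1.6428e-22·8.4395e-23·cos(125°)
|p⃗_e| = 2.2364e-22 kg·m/s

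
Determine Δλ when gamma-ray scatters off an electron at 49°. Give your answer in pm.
0.8345 pm

Using the Compton scattering formula:
Δλ = λ_C(1 - cos θ)

where λ_C = h/(m_e·c) ≈ 2.4263 pm is the Compton wavelength of an electron.

For θ = 49°:
cos(49°) = 0.6561
1 - cos(49°) = 0.3439

Δλ = 2.4263 × 0.3439
Δλ = 0.8345 pm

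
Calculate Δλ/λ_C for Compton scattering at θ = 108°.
1.3090 λ_C

The Compton shift formula is:
Δλ = λ_C(1 - cos θ)

Dividing both sides by λ_C:
Δλ/λ_C = 1 - cos θ

For θ = 108°:
Δλ/λ_C = 1 - cos(108°)
Δλ/λ_C = 1 - -0.3090
Δλ/λ_C = 1.3090

This means the shift is 1.3090 × λ_C = 3.1761 pm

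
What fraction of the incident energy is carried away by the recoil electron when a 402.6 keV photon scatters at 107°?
0.5045 (or 50.45%)

Calculate initial and final photon energies:

Initial: E₀ = 402.6 keV → λ₀ = 3.0796 pm
Compton shift: Δλ = 3.1357 pm
Final wavelength: λ' = 6.2153 pm
Final energy: E' = 199.4828 keV

Fractional energy loss:
(E₀ - E')/E₀ = (402.6000 - 199.4828)/402.6000
= 203.1172/402.6000
= 0.5045
= 50.45%

(Intermediate values are shown rounded; full precision is carried through to the final answer.)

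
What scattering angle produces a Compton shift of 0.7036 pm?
44.76°

From the Compton formula Δλ = λ_C(1 - cos θ), we can solve for θ:

cos θ = 1 - Δλ/λ_C

Given:
- Δλ = 0.7036 pm
- λ_C = h/(m_e·c) ≈ 2.42631024 pm

cos θ = 1 - 0.7036/2.42631024
cos θ = 1 - 0.289988
cos θ = 0.710012

θ = arccos(0.710012)
θ = 44.76°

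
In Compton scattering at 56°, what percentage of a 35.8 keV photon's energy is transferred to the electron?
0.0300 (or 3.00%)

Calculate initial and final photon energies:

Initial: E₀ = 35.8 keV → λ₀ = 34.6325 pm
Compton shift: Δλ = 1.0695 pm
Final wavelength: λ' = 35.7020 pm
Final energy: E' = 34.7275 keV

Fractional energy loss:
(E₀ - E')/E₀ = (35.8000 - 34.7275)/35.8000
= 1.0725/35.8000
= 0.0300
= 3.00%

(Intermediate values are shown rounded; full precision is carried through to the final answer.)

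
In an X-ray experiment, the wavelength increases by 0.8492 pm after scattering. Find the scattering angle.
49.46°

From the Compton formula Δλ = λ_C(1 - cos θ), we can solve for θ:

cos θ = 1 - Δλ/λ_C

Given:
- Δλ = 0.8492 pm
- λ_C = h/(m_e·c) ≈ 2.42631024 pm

cos θ = 1 - 0.8492/2.42631024
cos θ = 1 - 0.349996
cos θ = 0.650004

θ = arccos(0.650004)
θ = 49.46°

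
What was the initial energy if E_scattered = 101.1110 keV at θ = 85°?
123.4000 keV

Convert final energy to wavelength (hc ≈ 1239.842 keV·pm):
λ' = hc/E' = 1239.842 / 101.1110 = 12.2622 pm

Calculate the Compton shift:
Δλ = λ_C(1 - cos(85°))
Δλ = 2.4263 × (1 - cos(85°))
Δλ = 2.2148 pm

Initial wavelength:
λ = λ' - Δλ = 12.2622 - 2.2148 = 10.0473 pm

Initial energy:
E = hc/λ = 1239.842 / 10.0473 = 123.4000 keV

(Intermediate values are shown rounded; full precision is carried through to the final answer.)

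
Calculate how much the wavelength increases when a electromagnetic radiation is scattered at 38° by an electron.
0.5144 pm

Using the Compton scattering formula:
Δλ = λ_C(1 - cos θ)

where λ_C = h/(m_e·c) ≈ 2.4263 pm is the Compton wavelength of an electron.

For θ = 38°:
cos(38°) = 0.7880
1 - cos(38°) = 0.2120

Δλ = 2.4263 × 0.2120
Δλ = 0.5144 pm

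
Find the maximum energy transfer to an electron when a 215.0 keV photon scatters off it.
98.2467 keV

Maximum energy transfer occurs at θ = 180° (backscattering).

Initial photon: E₀ = 215.0 keV → λ₀ = 5.7667 pm

Maximum Compton shift (at 180°):
Δλ_max = 2λ_C = 2 × 2.4263 = 4.8526 pm

Final wavelength:
λ' = 5.7667 + 4.8526 = 10.6193 pm

Minimum photon energy (maximum energy to electron):
E'_min = hc/λ' = 116.7533 keV

Maximum electron kinetic energy:
K_max = E₀ - E'_min = 215.0000 - 116.7533 = 98.2467 keV

(Intermediate values are shown rounded; full precision is carried through to the final answer.)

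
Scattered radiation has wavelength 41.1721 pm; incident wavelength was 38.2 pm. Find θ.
103.00°

First find the wavelength shift:
Δλ = λ' - λ = 41.1721 - 38.2 = 2.9721 pm

Using Δλ = λ_C(1 - cos θ), with λ_C = h/(m_e·c) ≈ 2.42631024 pm:
cos θ = 1 - Δλ/λ_C
cos θ = 1 - 2.9721/2.42631024
cos θ = -0.224946

θ = arccos(-0.224946)
θ = 103.00°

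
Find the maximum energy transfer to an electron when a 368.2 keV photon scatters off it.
217.3663 keV

Maximum energy transfer occurs at θ = 180° (backscattering).

Initial photon: E₀ = 368.2 keV → λ₀ = 3.3673 pm

Maximum Compton shift (at 180°):
Δλ_max = 2λ_C = 2 × 2.4263 = 4.8526 pm

Final wavelength:
λ' = 3.3673 + 4.8526 = 8.2199 pm

Minimum photon energy (maximum energy to electron):
E'_min = hc/λ' = 150.8337 keV

Maximum electron kinetic energy:
K_max = E₀ - E'_min = 368.2000 - 150.8337 = 217.3663 keV

(Intermediate values are shown rounded; full precision is carried through to the final answer.)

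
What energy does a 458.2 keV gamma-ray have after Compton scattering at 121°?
194.2763 keV

First convert energy to wavelength:
λ = hc/E, with hc ≈ 1239.842 keV·pm (i.e. 1239.842 eV·nm)

For E = 458.2 keV = 458200 eV:
λ = 1239.842 keV·pm / 458.2 keV
λ = 2.7059 pm

Calculate the Compton shift:
Δλ = λ_C(1 - cos(121°)) = 2.4263 × 1.5150
Δλ = 3.6760 pm

Final wavelength:
λ' = 2.7059 + 3.6760 = 6.3818 pm

Final energy:
E' = hc/λ' = 1239.842 / 6.3818 = 194.2763 keV

(Intermediate values are shown rounded; full precision is carried through to the final answer.)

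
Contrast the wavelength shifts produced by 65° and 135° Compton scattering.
135° produces the larger shift by a factor of 2.957

Calculate both shifts using Δλ = λ_C(1 - cos θ):

For θ₁ = 65°:
Δλ₁ = 2.4263 × (1 - cos(65°))
Δλ₁ = 2.4263 × 0.5774
Δλ₁ = 1.4009 pm

For θ₂ = 135°:
Δλ₂ = 2.4263 × (1 - cos(135°))
Δλ₂ = 2.4263 × 1.7071
Δλ₂ = 4.1420 pm

The 135° angle produces the larger shift.
Ratio: 4.1420/1.4009 = 2.957

(Intermediate values are shown rounded; full precision is carried through to the final answer.)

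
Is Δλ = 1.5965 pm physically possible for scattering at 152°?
No, inconsistent

Calculate the expected shift for θ = 152°:

Δλ_expected = λ_C(1 - cos(152°))
Δλ_expected = 2.4263 × (1 - cos(152°))
Δλ_expected = 2.4263 × 1.8829
Δλ_expected = 4.5686 pm

Given shift: 1.5965 pm
Expected shift: 4.5686 pm
Difference: 2.9722 pm

The values do not match. The given shift corresponds to θ ≈ 70.0°, not 152°.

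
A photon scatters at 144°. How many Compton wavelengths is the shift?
1.8090 λ_C

The Compton shift formula is:
Δλ = λ_C(1 - cos θ)

Dividing both sides by λ_C:
Δλ/λ_C = 1 - cos θ

For θ = 144°:
Δλ/λ_C = 1 - cos(144°)
Δλ/λ_C = 1 - -0.8090
Δλ/λ_C = 1.8090

This means the shift is 1.8090 × λ_C = 4.3892 pm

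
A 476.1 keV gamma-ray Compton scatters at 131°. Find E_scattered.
187.2229 keV

First convert energy to wavelength:
λ = hc/E, with hc ≈ 1239.842 keV·pm (i.e. 1239.842 eV·nm)

For E = 476.1 keV = 476100 eV:
λ = 1239.842 keV·pm / 476.1 keV
λ = 2.6042 pm

Calculate the Compton shift:
Δλ = λ_C(1 - cos(131°)) = 2.4263 × 1.6561
Δλ = 4.0181 pm

Final wavelength:
λ' = 2.6042 + 4.0181 = 6.6223 pm

Final energy:
E' = hc/λ' = 1239.842 / 6.6223 = 187.2229 keV

(Intermediate values are shown rounded; full precision is carried through to the final answer.)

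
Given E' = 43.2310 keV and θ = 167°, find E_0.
51.9001 keV

Convert final energy to wavelength (hc ≈ 1239.842 keV·pm):
λ' = hc/E' = 1239.842 / 43.2310 = 28.6795 pm

Calculate the Compton shift:
Δλ = λ_C(1 - cos(167°))
Δλ = 2.4263 × (1 - cos(167°))
Δλ = 4.7904 pm

Initial wavelength:
λ = λ' - Δλ = 28.6795 - 4.7904 = 23.8890 pm

Initial energy:
E = hc/λ = 1239.842 / 23.8890 = 51.9001 keV

(Intermediate values are shown rounded; full precision is carried through to the final answer.)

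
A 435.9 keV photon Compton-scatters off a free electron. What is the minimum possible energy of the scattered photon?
161.0823 keV (at θ = 180°)

The scattered photon has minimum energy when its wavelength is maximum, i.e., when the Compton shift Δλ = λ_C(1 − cos θ) is maximum. This occurs at θ = 180° (backscattering), giving Δλ_max = 2λ_C = 4.8526 pm.

Initial wavelength: λ₀ = hc/E₀ = 2.8443 pm
Maximum final wavelength: λ'_max = λ₀ + 2λ_C = 2.8443 + 4.8526 = 7.6969 pm
Minimum final energy: E'_min = hc/λ'_max = 161.0823 keV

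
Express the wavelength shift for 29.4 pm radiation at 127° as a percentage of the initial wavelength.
13.2194%

Calculate the Compton shift:
Δλ = λ_C(1 - cos(127°))
Δλ = 2.4263 × (1 - cos(127°))
Δλ = 2.4263 × 1.6018
Δλ = 3.8865 pm

Percentage change:
(Δλ/λ₀) × 100 = (3.8865/29.4) × 100
= 13.2194%

(Intermediate values are shown rounded; full precision is carried through to the final answer.)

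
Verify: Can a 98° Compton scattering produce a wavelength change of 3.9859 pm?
No, inconsistent

Calculate the expected shift for θ = 98°:

Δλ_expected = λ_C(1 - cos(98°))
Δλ_expected = 2.4263 × (1 - cos(98°))
Δλ_expected = 2.4263 × 1.1392
Δλ_expected = 2.7640 pm

Given shift: 3.9859 pm
Expected shift: 2.7640 pm
Difference: 1.2219 pm

The values do not match. The given shift corresponds to θ ≈ 130.0°, not 98°.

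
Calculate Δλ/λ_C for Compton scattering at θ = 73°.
0.7076 λ_C

The Compton shift formula is:
Δλ = λ_C(1 - cos θ)

Dividing both sides by λ_C:
Δλ/λ_C = 1 - cos θ

For θ = 73°:
Δλ/λ_C = 1 - cos(73°)
Δλ/λ_C = 1 - 0.2924
Δλ/λ_C = 0.7076

This means the shift is 0.7076 × λ_C = 1.7169 pm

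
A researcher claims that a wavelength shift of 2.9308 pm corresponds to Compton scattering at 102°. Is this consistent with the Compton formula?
Yes, consistent

Calculate the expected shift for θ = 102°:

Δλ_expected = λ_C(1 - cos(102°))
Δλ_expected = 2.4263 × (1 - cos(102°))
Δλ_expected = 2.4263 × 1.2079
Δλ_expected = 2.9308 pm

Given shift: 2.9308 pm
Expected shift: 2.9308 pm
Difference: 0.0000 pm

The values match. This is consistent with Compton scattering at the stated angle.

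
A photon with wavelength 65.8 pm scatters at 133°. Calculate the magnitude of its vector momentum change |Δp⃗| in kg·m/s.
1.7932e-23 kg·m/s

Photon momentum magnitude is p = h/λ.

Initial momentum:
p₀ = h/λ = 6.6261e-34/6.5800e-11 = 1.0070e-23 kg·m/s

After scattering:
λ' = λ + Δλ = 65.8 + 4.0810 = 69.8810 pm
p' = h/λ' = 6.6261e-34/6.9881e-11 = 9.4819e-24 kg·m/s

Momentum is a vector; the scattered photon's direction makes angle θ = 133° with the incident direction. The magnitude of the vector change Δp⃗ = p⃗₀ − p⃗' is found from the law of cosines:
|Δp⃗|² = p₀² + p'² − 2p₀p'cos θ
|Δp⃗|² = (1.0070e-23)² + (9.4819e-24)² − 2·1.0070e-23·9.4819e-24·cos(133°)
|Δp⃗| = 1.7932e-23 kg·m/s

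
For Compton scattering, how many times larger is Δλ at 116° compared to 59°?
116° produces the larger shift by a factor of 2.966

Calculate both shifts using Δλ = λ_C(1 - cos θ):

For θ₁ = 59°:
Δλ₁ = 2.4263 × (1 - cos(59°))
Δλ₁ = 2.4263 × 0.4850
Δλ₁ = 1.1767 pm

For θ₂ = 116°:
Δλ₂ = 2.4263 × (1 - cos(116°))
Δλ₂ = 2.4263 × 1.4384
Δλ₂ = 3.4899 pm

The 116° angle produces the larger shift.
Ratio: 3.4899/1.1767 = 2.966

(Intermediate values are shown rounded; full precision is carried through to the final answer.)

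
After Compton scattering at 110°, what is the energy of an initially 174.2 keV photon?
119.5201 keV

First convert energy to wavelength:
λ = hc/E, with hc ≈ 1239.842 keV·pm (i.e. 1239.842 eV·nm)

For E = 174.2 keV = 174200 eV:
λ = 1239.842 keV·pm / 174.2 keV
λ = 7.1173 pm

Calculate the Compton shift:
Δλ = λ_C(1 - cos(110°)) = 2.4263 × 1.3420
Δλ = 3.2562 pm

Final wavelength:
λ' = 7.1173 + 3.2562 = 10.3735 pm

Final energy:
E' = hc/λ' = 1239.842 / 10.3735 = 119.5201 keV

(Intermediate values are shown rounded; full precision is carried through to the final answer.)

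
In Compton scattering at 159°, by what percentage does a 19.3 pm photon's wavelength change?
24.3081%

Calculate the Compton shift:
Δλ = λ_C(1 - cos(159°))
Δλ = 2.4263 × (1 - cos(159°))
Δλ = 2.4263 × 1.9336
Δλ = 4.6915 pm

Percentage change:
(Δλ/λ₀) × 100 = (4.6915/19.3) × 100
= 24.3081%

(Intermediate values are shown rounded; full precision is carried through to the final answer.)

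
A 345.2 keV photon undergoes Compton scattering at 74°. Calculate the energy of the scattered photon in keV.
231.7812 keV

First convert energy to wavelength:
λ = hc/E, with hc ≈ 1239.842 keV·pm (i.e. 1239.842 eV·nm)

For E = 345.2 keV = 345200 eV:
λ = 1239.842 keV·pm / 345.2 keV
λ = 3.5917 pm

Calculate the Compton shift:
Δλ = λ_C(1 - cos(74°)) = 2.4263 × 0.7244
Δλ = 1.7575 pm

Final wavelength:
λ' = 3.5917 + 1.7575 = 5.3492 pm

Final energy:
E' = hc/λ' = 1239.842 / 5.3492 = 231.7812 keV

(Intermediate values are shown rounded; full precision is carried through to the final answer.)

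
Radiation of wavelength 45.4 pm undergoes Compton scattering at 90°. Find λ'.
47.8263 pm

Using the Compton formula: λ' = λ + λ_C(1 − cos θ)

For θ = 90°, cos θ = 0 (exact) = 0.0000, so:
1 − cos 90° = 1 − (0) = 1.0000

Δλ = λ_C × 1.0000 = 2.4263 × 1.0000 = 2.4263 pm

λ' = 45.4 + 2.4263 = 47.8263 pm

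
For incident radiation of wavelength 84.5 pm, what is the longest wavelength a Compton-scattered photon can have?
89.3526 pm (at θ = 180°)

The Compton shift is Δλ = λ_C(1 − cos θ).

Since cos θ ranges from −1 to 1, the factor (1 − cos θ) ranges from 0 to 2; the maximum shift occurs at θ = 180° (backscattering):
Δλ_max = 2λ_C = 2 × 2.4263 pm = 4.8526 pm

Maximum scattered wavelength:
λ'_max = λ₀ + Δλ_max = 84.5 + 4.8526 = 89.3526 pm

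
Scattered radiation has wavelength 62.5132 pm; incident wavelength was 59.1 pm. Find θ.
114.00°

First find the wavelength shift:
Δλ = λ' - λ = 62.5132 - 59.1 = 3.4132 pm

Using Δλ = λ_C(1 - cos θ), with λ_C = h/(m_e·c) ≈ 2.42631024 pm:
cos θ = 1 - Δλ/λ_C
cos θ = 1 - 3.4132/2.42631024
cos θ = -0.406745

θ = arccos(-0.406745)
θ = 114.00°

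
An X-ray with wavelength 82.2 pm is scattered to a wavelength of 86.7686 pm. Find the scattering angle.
152.00°

First find the wavelength shift:
Δλ = λ' - λ = 86.7686 - 82.2 = 4.5686 pm

Using Δλ = λ_C(1 - cos θ), with λ_C = h/(m_e·c) ≈ 2.42631024 pm:
cos θ = 1 - Δλ/λ_C
cos θ = 1 - 4.5686/2.42631024
cos θ = -0.882941

θ = arccos(-0.882941)
θ = 152.00°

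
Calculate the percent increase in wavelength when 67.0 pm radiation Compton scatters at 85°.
3.3057%

Calculate the Compton shift:
Δλ = λ_C(1 - cos(85°))
Δλ = 2.4263 × (1 - cos(85°))
Δλ = 2.4263 × 0.9128
Δλ = 2.2148 pm

Percentage change:
(Δλ/λ₀) × 100 = (2.2148/67.0) × 100
= 3.3057%

(Intermediate values are shown rounded; full precision is carried through to the final answer.)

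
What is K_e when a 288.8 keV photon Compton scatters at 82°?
94.5196 keV

By energy conservation: K_e = E_initial - E_final

First find the scattered photon energy:
Initial wavelength: λ = hc/E = 4.2931 pm
Compton shift: Δλ = λ_C(1 - cos(82°)) = 2.0886 pm
Final wavelength: λ' = 4.2931 + 2.0886 = 6.3817 pm
Final photon energy: E' = hc/λ' = 194.2804 keV

Electron kinetic energy:
K_e = E - E' = 288.8000 - 194.2804 = 94.5196 keV

(Intermediate values are shown rounded; full precision is carried through to the final answer.)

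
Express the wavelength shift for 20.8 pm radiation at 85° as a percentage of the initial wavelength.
10.6483%

Calculate the Compton shift:
Δλ = λ_C(1 - cos(85°))
Δλ = 2.4263 × (1 - cos(85°))
Δλ = 2.4263 × 0.9128
Δλ = 2.2148 pm

Percentage change:
(Δλ/λ₀) × 100 = (2.2148/20.8) × 100
= 10.6483%

(Intermediate values are shown rounded; full precision is carried through to the final answer.)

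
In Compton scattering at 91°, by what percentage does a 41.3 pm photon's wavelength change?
5.9774%

Calculate the Compton shift:
Δλ = λ_C(1 - cos(91°))
Δλ = 2.4263 × (1 - cos(91°))
Δλ = 2.4263 × 1.0175
Δλ = 2.4687 pm

Percentage change:
(Δλ/λ₀) × 100 = (2.4687/41.3) × 100
= 5.9774%

(Intermediate values are shown rounded; full precision is carried through to the final answer.)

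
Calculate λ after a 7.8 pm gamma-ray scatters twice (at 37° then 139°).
12.5460 pm

Apply Compton shift twice:

First scattering at θ₁ = 37°:
Δλ₁ = λ_C(1 - cos(37°))
Δλ₁ = 2.4263 × 0.2014
Δλ₁ = 0.4886 pm

After first scattering:
λ₁ = 7.8 + 0.4886 = 8.2886 pm

Second scattering at θ₂ = 139°:
Δλ₂ = λ_C(1 - cos(139°))
Δλ₂ = 2.4263 × 1.7547
Δλ₂ = 4.2575 pm

Final wavelength:
λ₂ = 8.2886 + 4.2575 = 12.5460 pm

Total shift: Δλ_total = 0.4886 + 4.2575 = 4.7460 pm

(Intermediate values are shown rounded; full precision is carried through to the final answer.)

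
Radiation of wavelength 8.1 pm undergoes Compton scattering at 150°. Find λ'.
12.6276 pm

Using the Compton formula: λ' = λ + λ_C(1 − cos θ)

For θ = 150°, cos θ = -√3/2 (exact) ≈ -0.8660, so:
1 − cos 150° = 1 − (-√3/2) ≈ 1.8660

Δλ = λ_C × 1.8660 = 2.4263 × 1.8660 = 4.5276 pm

λ' = 8.1 + 4.5276 = 12.6276 pm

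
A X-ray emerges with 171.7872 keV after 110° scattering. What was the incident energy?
313.0001 keV

Convert final energy to wavelength (hc ≈ 1239.842 keV·pm):
λ' = hc/E' = 1239.842 / 171.7872 = 7.2173 pm

Calculate the Compton shift:
Δλ = λ_C(1 - cos(110°))
Δλ = 2.4263 × (1 - cos(110°))
Δλ = 3.2562 pm

Initial wavelength:
λ = λ' - Δλ = 7.2173 - 3.2562 = 3.9612 pm

Initial energy:
E = hc/λ = 1239.842 / 3.9612 = 313.0001 keV

(Intermediate values are shown rounded; full precision is carried through to the final answer.)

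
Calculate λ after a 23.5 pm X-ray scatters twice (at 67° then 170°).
29.7940 pm

Apply Compton shift twice:

First scattering at θ₁ = 67°:
Δλ₁ = λ_C(1 - cos(67°))
Δλ₁ = 2.4263 × 0.6093
Δλ₁ = 1.4783 pm

After first scattering:
λ₁ = 23.5 + 1.4783 = 24.9783 pm

Second scattering at θ₂ = 170°:
Δλ₂ = λ_C(1 - cos(170°))
Δλ₂ = 2.4263 × 1.9848
Δλ₂ = 4.8158 pm

Final wavelength:
λ₂ = 24.9783 + 4.8158 = 29.7940 pm

Total shift: Δλ_total = 1.4783 + 4.8158 = 6.2940 pm

(Intermediate values are shown rounded; full precision is carried through to the final answer.)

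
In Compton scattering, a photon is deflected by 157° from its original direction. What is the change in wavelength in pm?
4.6597 pm

Using the Compton scattering formula:
Δλ = λ_C(1 - cos θ)

where λ_C = h/(m_e·c) ≈ 2.4263 pm is the Compton wavelength of an electron.

For θ = 157°:
cos(157°) = -0.9205
1 - cos(157°) = 1.9205

Δλ = 2.4263 × 1.9205
Δλ = 4.6597 pm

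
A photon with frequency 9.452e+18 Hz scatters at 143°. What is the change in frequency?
1.143e+18 Hz (decrease)

Convert frequency to wavelength (c = 299792458 m/s):
λ₀ = c/f₀ = 299792458/9.452e+18 = 3.1717357e-11 m = 31.7174 pm

Calculate Compton shift:
Δλ = λ_C(1 - cos(143°)) = 4.3640 pm

Final wavelength:
λ' = λ₀ + Δλ = 31.7174 + 4.3640 = 36.0814 pm

Final frequency:
f' = c/λ' = 299792458/3.6081405e-11 = 8.3087801e+18 Hz

Frequency shift (decrease):
Δf = f₀ - f' = 9.452e+18 - 8.3087801e+18 = 1.143e+18 Hz

(Intermediate values are shown rounded; full precision is carried through to the final answer.)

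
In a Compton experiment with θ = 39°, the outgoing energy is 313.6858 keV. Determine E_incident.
363.4000 keV

Convert final energy to wavelength (hc ≈ 1239.842 keV·pm):
λ' = hc/E' = 1239.842 / 313.6858 = 3.9525 pm

Calculate the Compton shift:
Δλ = λ_C(1 - cos(39°))
Δλ = 2.4263 × (1 - cos(39°))
Δλ = 0.5407 pm

Initial wavelength:
λ = λ' - Δλ = 3.9525 - 0.5407 = 3.4118 pm

Initial energy:
E = hc/λ = 1239.842 / 3.4118 = 363.4000 keV

(Intermediate values are shown rounded; full precision is carried through to the final answer.)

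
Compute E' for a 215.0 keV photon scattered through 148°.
120.9526 keV

First convert energy to wavelength:
λ = hc/E, with hc ≈ 1239.842 keV·pm (i.e. 1239.842 eV·nm)

For E = 215.0 keV = 215000 eV:
λ = 1239.842 keV·pm / 215.0 keV
λ = 5.7667 pm

Calculate the Compton shift:
Δλ = λ_C(1 - cos(148°)) = 2.4263 × 1.8480
Δλ = 4.4839 pm

Final wavelength:
λ' = 5.7667 + 4.4839 = 10.2506 pm

Final energy:
E' = hc/λ' = 1239.842 / 10.2506 = 120.9526 keV

(Intermediate values are shown rounded; full precision is carried through to the final answer.)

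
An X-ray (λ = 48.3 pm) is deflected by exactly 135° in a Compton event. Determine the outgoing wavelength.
52.4420 pm

Using the Compton formula: λ' = λ + λ_C(1 − cos θ)

For θ = 135°, cos θ = -√2/2 (exact) ≈ -0.7071, so:
1 − cos 135° = 1 − (-√2/2) ≈ 1.7071

Δλ = λ_C × 1.7071 = 2.4263 × 1.7071 = 4.1420 pm

λ' = 48.3 + 4.1420 = 52.4420 pm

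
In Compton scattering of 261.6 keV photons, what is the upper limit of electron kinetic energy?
132.3431 keV

Maximum energy transfer occurs at θ = 180° (backscattering).

Initial photon: E₀ = 261.6 keV → λ₀ = 4.7395 pm

Maximum Compton shift (at 180°):
Δλ_max = 2λ_C = 2 × 2.4263 = 4.8526 pm

Final wavelength:
λ' = 4.7395 + 4.8526 = 9.5921 pm

Minimum photon energy (maximum energy to electron):
E'_min = hc/λ' = 129.2569 keV

Maximum electron kinetic energy:
K_max = E₀ - E'_min = 261.6000 - 129.2569 = 132.3431 keV

(Intermediate values are shown rounded; full precision is carried through to the final answer.)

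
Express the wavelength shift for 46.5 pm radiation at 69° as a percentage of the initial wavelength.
3.3480%

Calculate the Compton shift:
Δλ = λ_C(1 - cos(69°))
Δλ = 2.4263 × (1 - cos(69°))
Δλ = 2.4263 × 0.6416
Δλ = 1.5568 pm

Percentage change:
(Δλ/λ₀) × 100 = (1.5568/46.5) × 100
= 3.3480%

(Intermediate values are shown rounded; full precision is carried through to the final answer.)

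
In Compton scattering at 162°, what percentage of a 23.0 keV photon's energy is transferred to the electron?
0.0807 (or 8.07%)

Calculate initial and final photon energies:

Initial: E₀ = 23.0 keV → λ₀ = 53.9062 pm
Compton shift: Δλ = 4.7339 pm
Final wavelength: λ' = 58.6400 pm
Final energy: E' = 21.1433 keV

Fractional energy loss:
(E₀ - E')/E₀ = (23.0000 - 21.1433)/23.0000
= 1.8567/23.0000
= 0.0807
= 8.07%

(Intermediate values are shown rounded; full precision is carried through to the final answer.)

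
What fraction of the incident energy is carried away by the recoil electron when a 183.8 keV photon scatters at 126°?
0.3635 (or 36.35%)

Calculate initial and final photon energies:

Initial: E₀ = 183.8 keV → λ₀ = 6.7456 pm
Compton shift: Δλ = 3.8525 pm
Final wavelength: λ' = 10.5981 pm
Final energy: E' = 116.9876 keV

Fractional energy loss:
(E₀ - E')/E₀ = (183.8000 - 116.9876)/183.8000
= 66.8124/183.8000
= 0.3635
= 36.35%

(Intermediate values are shown rounded; full precision is carried through to the final answer.)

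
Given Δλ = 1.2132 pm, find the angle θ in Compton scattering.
60.00°

From the Compton formula Δλ = λ_C(1 - cos θ), we can solve for θ:

cos θ = 1 - Δλ/λ_C

Given:
- Δλ = 1.2132 pm
- λ_C = h/(m_e·c) ≈ 2.42631024 pm

cos θ = 1 - 1.2132/2.42631024
cos θ = 1 - 0.500018
cos θ = 0.499982

θ = arccos(0.499982)
θ = 60.00°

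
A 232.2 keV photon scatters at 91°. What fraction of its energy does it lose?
0.3162 (or 31.62%)

Calculate initial and final photon energies:

Initial: E₀ = 232.2 keV → λ₀ = 5.3395 pm
Compton shift: Δλ = 2.4687 pm
Final wavelength: λ' = 7.8082 pm
Final energy: E' = 158.7872 keV

Fractional energy loss:
(E₀ - E')/E₀ = (232.2000 - 158.7872)/232.2000
= 73.4128/232.2000
= 0.3162
= 31.62%

(Intermediate values are shown rounded; full precision is carried through to the final answer.)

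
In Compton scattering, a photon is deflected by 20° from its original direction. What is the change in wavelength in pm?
0.1463 pm

Using the Compton scattering formula:
Δλ = λ_C(1 - cos θ)

where λ_C = h/(m_e·c) ≈ 2.4263 pm is the Compton wavelength of an electron.

For θ = 20°:
cos(20°) = 0.9397
1 - cos(20°) = 0.0603

Δλ = 2.4263 × 0.0603
Δλ = 0.1463 pm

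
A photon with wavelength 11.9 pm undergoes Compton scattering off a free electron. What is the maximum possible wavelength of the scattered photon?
16.7526 pm (at θ = 180°)

The Compton shift is Δλ = λ_C(1 − cos θ).

Since cos θ ranges from −1 to 1, the factor (1 − cos θ) ranges from 0 to 2; the maximum shift occurs at θ = 180° (backscattering):
Δλ_max = 2λ_C = 2 × 2.4263 pm = 4.8526 pm

Maximum scattered wavelength:
λ'_max = λ₀ + Δλ_max = 11.9 + 4.8526 = 16.7526 pm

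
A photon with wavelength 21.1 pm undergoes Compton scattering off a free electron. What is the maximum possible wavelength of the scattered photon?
25.9526 pm (at θ = 180°)

The Compton shift is Δλ = λ_C(1 − cos θ).

Since cos θ ranges from −1 to 1, the factor (1 − cos θ) ranges from 0 to 2; the maximum shift occurs at θ = 180° (backscattering):
Δλ_max = 2λ_C = 2 × 2.4263 pm = 4.8526 pm

Maximum scattered wavelength:
λ'_max = λ₀ + Δλ_max = 21.1 + 4.8526 = 25.9526 pm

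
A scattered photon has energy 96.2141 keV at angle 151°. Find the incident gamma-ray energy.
148.7000 keV

Convert final energy to wavelength (hc ≈ 1239.842 keV·pm):
λ' = hc/E' = 1239.842 / 96.2141 = 12.8863 pm

Calculate the Compton shift:
Δλ = λ_C(1 - cos(151°))
Δλ = 2.4263 × (1 - cos(151°))
Δλ = 4.5484 pm

Initial wavelength:
λ = λ' - Δλ = 12.8863 - 4.5484 = 8.3379 pm

Initial energy:
E = hc/λ = 1239.842 / 8.3379 = 148.7000 keV

(Intermediate values are shown rounded; full precision is carried through to the final answer.)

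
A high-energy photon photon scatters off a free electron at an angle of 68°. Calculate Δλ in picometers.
1.5174 pm

Using the Compton scattering formula:
Δλ = λ_C(1 - cos θ)

where λ_C = h/(m_e·c) ≈ 2.4263 pm is the Compton wavelength of an electron.

For θ = 68°:
cos(68°) = 0.3746
1 - cos(68°) = 0.6254

Δλ = 2.4263 × 0.6254
Δλ = 1.5174 pm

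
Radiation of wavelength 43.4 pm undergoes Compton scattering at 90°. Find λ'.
45.8263 pm

Using the Compton formula: λ' = λ + λ_C(1 − cos θ)

For θ = 90°, cos θ = 0 (exact) = 0.0000, so:
1 − cos 90° = 1 − (0) = 1.0000

Δλ = λ_C × 1.0000 = 2.4263 × 1.0000 = 2.4263 pm

λ' = 43.4 + 2.4263 = 45.8263 pm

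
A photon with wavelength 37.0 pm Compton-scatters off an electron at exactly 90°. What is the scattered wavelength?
39.4263 pm

Using the Compton formula: λ' = λ + λ_C(1 − cos θ)

For θ = 90°, cos θ = 0 (exact) = 0.0000, so:
1 − cos 90° = 1 − (0) = 1.0000

Δλ = λ_C × 1.0000 = 2.4263 × 1.0000 = 2.4263 pm

λ' = 37.0 + 2.4263 = 39.4263 pm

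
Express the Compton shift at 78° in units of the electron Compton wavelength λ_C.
0.7921 λ_C

The Compton shift formula is:
Δλ = λ_C(1 - cos θ)

Dividing both sides by λ_C:
Δλ/λ_C = 1 - cos θ

For θ = 78°:
Δλ/λ_C = 1 - cos(78°)
Δλ/λ_C = 1 - 0.2079
Δλ/λ_C = 0.7921

This means the shift is 0.7921 × λ_C = 1.9219 pm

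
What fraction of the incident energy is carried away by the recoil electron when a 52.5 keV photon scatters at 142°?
0.1552 (or 15.52%)

Calculate initial and final photon energies:

Initial: E₀ = 52.5 keV → λ₀ = 23.6160 pm
Compton shift: Δλ = 4.3383 pm
Final wavelength: λ' = 27.9543 pm
Final energy: E' = 44.3524 keV

Fractional energy loss:
(E₀ - E')/E₀ = (52.5000 - 44.3524)/52.5000
= 8.1476/52.5000
= 0.1552
= 15.52%

(Intermediate values are shown rounded; full precision is carried through to the final answer.)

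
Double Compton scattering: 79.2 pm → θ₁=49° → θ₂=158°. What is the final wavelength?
84.7105 pm

Apply Compton shift twice:

First scattering at θ₁ = 49°:
Δλ₁ = λ_C(1 - cos(49°))
Δλ₁ = 2.4263 × 0.3439
Δλ₁ = 0.8345 pm

After first scattering:
λ₁ = 79.2 + 0.8345 = 80.0345 pm

Second scattering at θ₂ = 158°:
Δλ₂ = λ_C(1 - cos(158°))
Δλ₂ = 2.4263 × 1.9272
Δλ₂ = 4.6759 pm

Final wavelength:
λ₂ = 80.0345 + 4.6759 = 84.7105 pm

Total shift: Δλ_total = 0.8345 + 4.6759 = 5.5105 pm

(Intermediate values are shown rounded; full precision is carried through to the final answer.)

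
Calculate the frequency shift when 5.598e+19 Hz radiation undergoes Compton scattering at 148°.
2.551e+19 Hz (decrease)

Convert frequency to wavelength (c = 299792458 m/s):
λ₀ = c/f₀ = 299792458/5.598e+19 = 5.3553494e-12 m = 5.3553 pm

Calculate Compton shift:
Δλ = λ_C(1 - cos(148°)) = 4.4839 pm

Final wavelength:
λ' = λ₀ + Δλ = 5.3553 + 4.4839 = 9.8393 pm

Final frequency:
f' = c/λ' = 299792458/9.8392874e-12 = 3.0468920e+19 Hz

Frequency shift (decrease):
Δf = f₀ - f' = 5.598e+19 - 3.0468920e+19 = 2.551e+19 Hz

(Intermediate values are shown rounded; full precision is carried through to the final answer.)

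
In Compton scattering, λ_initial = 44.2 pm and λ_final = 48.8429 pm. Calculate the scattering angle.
156.00°

First find the wavelength shift:
Δλ = λ' - λ = 48.8429 - 44.2 = 4.6429 pm

Using Δλ = λ_C(1 - cos θ), with λ_C = h/(m_e·c) ≈ 2.42631024 pm:
cos θ = 1 - Δλ/λ_C
cos θ = 1 - 4.6429/2.42631024
cos θ = -0.913564

θ = arccos(-0.913564)
θ = 156.00°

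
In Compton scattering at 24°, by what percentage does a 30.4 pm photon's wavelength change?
0.6900%

Calculate the Compton shift:
Δλ = λ_C(1 - cos(24°))
Δλ = 2.4263 × (1 - cos(24°))
Δλ = 2.4263 × 0.0865
Δλ = 0.2098 pm

Percentage change:
(Δλ/λ₀) × 100 = (0.2098/30.4) × 100
= 0.6900%

(Intermediate values are shown rounded; full precision is carried through to the final answer.)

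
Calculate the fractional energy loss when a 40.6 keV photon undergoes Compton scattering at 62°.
0.0404 (or 4.04%)

Calculate initial and final photon energies:

Initial: E₀ = 40.6 keV → λ₀ = 30.5380 pm
Compton shift: Δλ = 1.2872 pm
Final wavelength: λ' = 31.8252 pm
Final energy: E' = 38.9579 keV

Fractional energy loss:
(E₀ - E')/E₀ = (40.6000 - 38.9579)/40.6000
= 1.6421/40.6000
= 0.0404
= 4.04%

(Intermediate values are shown rounded; full precision is carried through to the final answer.)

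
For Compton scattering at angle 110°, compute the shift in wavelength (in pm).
3.2562 pm

Using the Compton scattering formula:
Δλ = λ_C(1 - cos θ)

where λ_C = h/(m_e·c) ≈ 2.4263 pm is the Compton wavelength of an electron.

For θ = 110°:
cos(110°) = -0.3420
1 - cos(110°) = 1.3420

Δλ = 2.4263 × 1.3420
Δλ = 3.2562 pm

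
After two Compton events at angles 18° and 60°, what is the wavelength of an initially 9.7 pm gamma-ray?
11.0319 pm

Apply Compton shift twice:

First scattering at θ₁ = 18°:
Δλ₁ = λ_C(1 - cos(18°))
Δλ₁ = 2.4263 × 0.0489
Δλ₁ = 0.1188 pm

After first scattering:
λ₁ = 9.7 + 0.1188 = 9.8188 pm

Second scattering at θ₂ = 60°:
Δλ₂ = λ_C(1 - cos(60°))
Δλ₂ = 2.4263 × 0.5000
Δλ₂ = 1.2132 pm

Final wavelength:
λ₂ = 9.8188 + 1.2132 = 11.0319 pm

Total shift: Δλ_total = 0.1188 + 1.2132 = 1.3319 pm

(Intermediate values are shown rounded; full precision is carried through to the final answer.)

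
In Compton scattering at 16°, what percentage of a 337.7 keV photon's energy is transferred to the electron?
0.0250 (or 2.50%)

Calculate initial and final photon energies:

Initial: E₀ = 337.7 keV → λ₀ = 3.6714 pm
Compton shift: Δλ = 0.0940 pm
Final wavelength: λ' = 3.7654 pm
Final energy: E' = 329.2704 keV

Fractional energy loss:
(E₀ - E')/E₀ = (337.7000 - 329.2704)/337.7000
= 8.4296/337.7000
= 0.0250
= 2.50%

(Intermediate values are shown rounded; full precision is carried through to the final answer.)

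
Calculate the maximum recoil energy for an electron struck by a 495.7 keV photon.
327.1015 keV

Maximum energy transfer occurs at θ = 180° (backscattering).

Initial photon: E₀ = 495.7 keV → λ₀ = 2.5012 pm

Maximum Compton shift (at 180°):
Δλ_max = 2λ_C = 2 × 2.4263 = 4.8526 pm

Final wavelength:
λ' = 2.5012 + 4.8526 = 7.3538 pm

Minimum photon energy (maximum energy to electron):
E'_min = hc/λ' = 168.5985 keV

Maximum electron kinetic energy:
K_max = E₀ - E'_min = 495.7000 - 168.5985 = 327.1015 keV

(Intermediate values are shown rounded; full precision is carried through to the final answer.)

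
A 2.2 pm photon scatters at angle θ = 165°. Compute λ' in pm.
6.9699 pm

Using the Compton scattering formula:
λ' = λ + Δλ = λ + λ_C(1 - cos θ)

Given:
- Initial wavelength λ = 2.2 pm
- Scattering angle θ = 165°
- Compton wavelength λ_C ≈ 2.4263 pm

Calculate the shift:
Δλ = 2.4263 × (1 - cos(165°))
Δλ = 2.4263 × 1.9659
Δλ = 4.7699 pm

Final wavelength:
λ' = 2.2 + 4.7699 = 6.9699 pm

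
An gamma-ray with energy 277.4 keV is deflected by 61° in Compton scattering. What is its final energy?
216.7737 keV

First convert energy to wavelength:
λ = hc/E, with hc ≈ 1239.842 keV·pm (i.e. 1239.842 eV·nm)

For E = 277.4 keV = 277400 eV:
λ = 1239.842 keV·pm / 277.4 keV
λ = 4.4695 pm

Calculate the Compton shift:
Δλ = λ_C(1 - cos(61°)) = 2.4263 × 0.5152
Δλ = 1.2500 pm

Final wavelength:
λ' = 4.4695 + 1.2500 = 5.7195 pm

Final energy:
E' = hc/λ' = 1239.842 / 5.7195 = 216.7737 keV

(Intermediate values are shown rounded; full precision is carried through to the final answer.)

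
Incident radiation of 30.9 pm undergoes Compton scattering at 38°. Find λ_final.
31.4144 pm

Using the Compton scattering formula:
λ' = λ + Δλ = λ + λ_C(1 - cos θ)

Given:
- Initial wavelength λ = 30.9 pm
- Scattering angle θ = 38°
- Compton wavelength λ_C ≈ 2.4263 pm

Calculate the shift:
Δλ = 2.4263 × (1 - cos(38°))
Δλ = 2.4263 × 0.2120
Δλ = 0.5144 pm

Final wavelength:
λ' = 30.9 + 0.5144 = 31.4144 pm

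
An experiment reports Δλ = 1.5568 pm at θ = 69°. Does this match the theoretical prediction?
Yes, consistent

Calculate the expected shift for θ = 69°:

Δλ_expected = λ_C(1 - cos(69°))
Δλ_expected = 2.4263 × (1 - cos(69°))
Δλ_expected = 2.4263 × 0.6416
Δλ_expected = 1.5568 pm

Given shift: 1.5568 pm
Expected shift: 1.5568 pm
Difference: 0.0000 pm

The values match. This is consistent with Compton scattering at the stated angle.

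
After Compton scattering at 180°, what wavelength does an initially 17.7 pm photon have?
22.5526 pm

Using the Compton formula: λ' = λ + λ_C(1 − cos θ)

For θ = 180°, cos θ = -1 (exact) = -1.0000, so:
1 − cos 180° = 1 − (-1) = 2.0000

Δλ = λ_C × 2.0000 = 2.4263 × 2.0000 = 4.8526 pm

λ' = 17.7 + 4.8526 = 22.5526 pm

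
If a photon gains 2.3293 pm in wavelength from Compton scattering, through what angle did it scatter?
87.71°

From the Compton formula Δλ = λ_C(1 - cos θ), we can solve for θ:

cos θ = 1 - Δλ/λ_C

Given:
- Δλ = 2.3293 pm
- λ_C = h/(m_e·c) ≈ 2.42631024 pm

cos θ = 1 - 2.3293/2.42631024
cos θ = 1 - 0.960017
cos θ = 0.039983

θ = arccos(0.039983)
θ = 87.71°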